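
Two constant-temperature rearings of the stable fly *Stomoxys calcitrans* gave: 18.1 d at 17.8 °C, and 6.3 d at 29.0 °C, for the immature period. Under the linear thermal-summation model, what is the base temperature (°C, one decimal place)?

11.8 °C

Equal thermal constants: D₁(T₁ − T_b) = D₂(T₂ − T_b).
18.1·(17.8 − T_b) = 6.3·(29.0 − T_b)
T_b = (18.1·17.8 − 6.3·29.0) / (18.1 − 6.3) = 139.48 / 11.8 = 11.820 °C ≈ 11.8 °C.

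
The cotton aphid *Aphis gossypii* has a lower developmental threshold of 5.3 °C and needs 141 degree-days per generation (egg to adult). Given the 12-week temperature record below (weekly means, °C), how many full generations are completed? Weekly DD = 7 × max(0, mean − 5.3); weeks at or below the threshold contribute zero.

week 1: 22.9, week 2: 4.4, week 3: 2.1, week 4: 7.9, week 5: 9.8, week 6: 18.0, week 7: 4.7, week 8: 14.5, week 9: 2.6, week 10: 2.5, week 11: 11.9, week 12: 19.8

3 generations

Weekly DD (7 × max(0, T̄ − 5.3)): 123.2, 0.0, 0.0, 18.2, 31.5, 88.9, 0.0, 64.4, 0.0, 0.0, 46.2, 101.5.
Season total = 473.9 DD.
Complete generations = ⌊473.9 / 141⌋ = 3.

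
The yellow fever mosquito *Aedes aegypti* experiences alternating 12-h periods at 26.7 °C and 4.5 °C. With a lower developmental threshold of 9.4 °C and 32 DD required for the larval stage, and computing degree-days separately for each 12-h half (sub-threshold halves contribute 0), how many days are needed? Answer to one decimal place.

3.7 days

Day half: max(0, 26.7 − 9.4) × 0.5 = 17.3 × 0.5 = 8.65 DD.
Night half: max(0, 4.5 − 9.4) × 0.5 = 0.0 × 0.5 = 0.00 DD.
Per 24 h: 8.65 DD/day.
Duration = 32 / 8.65 = 3.699 ≈ 3.7 days.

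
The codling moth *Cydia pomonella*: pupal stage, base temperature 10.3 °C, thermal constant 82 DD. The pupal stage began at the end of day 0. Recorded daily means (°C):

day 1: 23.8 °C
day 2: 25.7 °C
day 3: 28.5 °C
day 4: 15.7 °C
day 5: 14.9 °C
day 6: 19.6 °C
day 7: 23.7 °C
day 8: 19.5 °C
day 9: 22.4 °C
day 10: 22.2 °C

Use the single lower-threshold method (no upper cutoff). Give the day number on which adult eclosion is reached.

day 8

Daily DD above 10.3 °C: 13.5, 15.4, 18.2, 5.4, 4.6, 9.3, 13.4, 9.2, 12.1, 11.9.
Cumulative: 13.5, 28.9, 47.1, 52.5, 57.1, 66.4, 79.8, 89.0, 101.1, 113.0.
The total first reaches 82 DD on day 8.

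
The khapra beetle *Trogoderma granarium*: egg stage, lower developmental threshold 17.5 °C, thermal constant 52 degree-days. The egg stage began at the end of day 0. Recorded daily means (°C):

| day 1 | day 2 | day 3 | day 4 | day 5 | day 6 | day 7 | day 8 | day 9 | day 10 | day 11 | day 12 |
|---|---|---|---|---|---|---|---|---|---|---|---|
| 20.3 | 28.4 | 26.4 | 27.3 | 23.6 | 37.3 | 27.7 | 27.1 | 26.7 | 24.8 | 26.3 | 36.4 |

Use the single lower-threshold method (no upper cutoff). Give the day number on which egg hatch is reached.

Daily DD above 17.5 °C: 2.8, 10.9, 8.9, 9.8, 6.1, 19.8, 10.2, 9.6, 9.2, 7.3, 8.8, 18.9.
Cumulative: 2.8, 13.7, 22.6, 32.4, 38.5, 58.3, 68.5, 78.1, 87.3, 94.6, 103.4, 122.3.
The total first reaches 52 DD on day 6.

day 6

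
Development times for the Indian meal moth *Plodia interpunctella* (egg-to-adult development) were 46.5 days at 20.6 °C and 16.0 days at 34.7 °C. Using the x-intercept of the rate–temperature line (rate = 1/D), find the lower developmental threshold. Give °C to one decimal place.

13.2 °C

Linear rate model ⇒ the product D·(T − T_b) is constant across temperatures.
46.5·(20.6 − T_b) = 16.0·(34.7 − T_b)
T_b = (46.5·20.6 − 16.0·34.7) / (46.5 − 16.0) = 402.70 / 30.5 = 13.203 °C ≈ 13.2 °C.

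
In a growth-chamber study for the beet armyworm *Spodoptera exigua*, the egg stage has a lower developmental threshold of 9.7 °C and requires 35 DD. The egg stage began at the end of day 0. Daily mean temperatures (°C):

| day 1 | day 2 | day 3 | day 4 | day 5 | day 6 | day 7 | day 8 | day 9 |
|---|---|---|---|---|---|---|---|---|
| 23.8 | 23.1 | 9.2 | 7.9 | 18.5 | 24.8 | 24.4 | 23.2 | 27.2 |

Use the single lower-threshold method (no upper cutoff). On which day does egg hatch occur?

Daily DD above 9.7 °C: 14.1, 13.4, 0.0, 0.0, 8.8, 15.1, 14.7, 13.5, 17.5.
Cumulative: 14.1, 27.5, 27.5, 27.5, 36.3, 51.4, 66.1, 79.6, 97.1.
The total first reaches 35 DD on day 5.

day 5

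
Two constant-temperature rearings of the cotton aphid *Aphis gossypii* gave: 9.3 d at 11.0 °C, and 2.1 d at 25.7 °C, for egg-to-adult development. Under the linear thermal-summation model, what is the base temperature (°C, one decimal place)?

6.7 °C

Equal thermal constants: D₁(T₁ − T_b) = D₂(T₂ − T_b).
9.3·(11.0 − T_b) = 2.1·(25.7 − T_b)
T_b = (9.3·11.0 − 2.1·25.7) / (9.3 − 2.1) = 48.33 / 7.2 = 6.713 °C ≈ 6.7 °C.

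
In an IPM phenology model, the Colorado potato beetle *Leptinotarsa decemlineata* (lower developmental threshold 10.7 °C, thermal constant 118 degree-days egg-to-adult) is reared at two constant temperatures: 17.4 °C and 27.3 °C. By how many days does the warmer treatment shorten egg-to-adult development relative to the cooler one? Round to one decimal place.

At 17.4 °C: 118 / (17.4 − 10.7) = 118 / 6.7 = 17.612 d.
At 27.3 °C: 118 / (27.3 − 10.7) = 118 / 16.6 = 7.108 d.
Difference = |17.612 − 7.108| = 10.504 ≈ 10.5 days.

10.5 days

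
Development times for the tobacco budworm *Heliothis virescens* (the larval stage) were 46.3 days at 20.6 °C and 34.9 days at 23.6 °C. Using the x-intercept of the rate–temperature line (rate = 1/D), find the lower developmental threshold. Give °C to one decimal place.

11.4 °C

Under the model K = D·(T − T_b), so D₁·(T₁ − T_b) = D₂·(T₂ − T_b).
46.3·(20.6 − T_b) = 34.9·(23.6 − T_b)
T_b = (46.3·20.6 − 34.9·23.6) / (46.3 − 34.9) = 130.14 / 11.4 = 11.416 °C ≈ 11.4 °C.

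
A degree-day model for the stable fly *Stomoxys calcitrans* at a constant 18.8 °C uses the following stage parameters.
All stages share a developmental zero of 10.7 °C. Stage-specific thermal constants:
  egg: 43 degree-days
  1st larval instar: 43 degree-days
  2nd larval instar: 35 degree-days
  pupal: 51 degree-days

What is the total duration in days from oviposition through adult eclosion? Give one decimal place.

21.2 days

Daily accumulation at 18.8 °C = 18.8 − 10.7 = 8.1 DD/day.
Total K = 43 + 43 + 35 + 51 = 172 DD.
Total duration = 172 / 8.1 = 21.235 ≈ 21.2 days.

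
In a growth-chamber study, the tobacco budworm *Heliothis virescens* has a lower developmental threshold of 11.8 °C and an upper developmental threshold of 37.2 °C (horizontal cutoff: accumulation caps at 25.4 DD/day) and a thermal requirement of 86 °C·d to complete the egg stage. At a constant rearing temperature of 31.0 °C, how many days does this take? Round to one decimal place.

4.5 days

Daily accumulation = 31.0 − 11.8 = 19.2 DD/day.
Duration = 86 / 19.2 = 4.479 ≈ 4.5 days.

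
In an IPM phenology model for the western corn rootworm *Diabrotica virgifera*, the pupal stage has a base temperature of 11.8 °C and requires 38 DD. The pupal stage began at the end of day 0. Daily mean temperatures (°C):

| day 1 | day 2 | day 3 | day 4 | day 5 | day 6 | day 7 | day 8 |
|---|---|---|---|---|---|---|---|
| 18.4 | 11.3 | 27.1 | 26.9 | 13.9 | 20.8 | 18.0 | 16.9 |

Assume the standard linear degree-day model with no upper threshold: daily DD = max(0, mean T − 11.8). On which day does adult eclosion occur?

day 5

Daily DD above 11.8 °C: 6.6, 0.0, 15.3, 15.1, 2.1, 9.0, 6.2, 5.1.
Cumulative: 6.6, 6.6, 21.9, 37.0, 39.1, 48.1, 54.3, 59.4.
The total first reaches 38 DD on day 5.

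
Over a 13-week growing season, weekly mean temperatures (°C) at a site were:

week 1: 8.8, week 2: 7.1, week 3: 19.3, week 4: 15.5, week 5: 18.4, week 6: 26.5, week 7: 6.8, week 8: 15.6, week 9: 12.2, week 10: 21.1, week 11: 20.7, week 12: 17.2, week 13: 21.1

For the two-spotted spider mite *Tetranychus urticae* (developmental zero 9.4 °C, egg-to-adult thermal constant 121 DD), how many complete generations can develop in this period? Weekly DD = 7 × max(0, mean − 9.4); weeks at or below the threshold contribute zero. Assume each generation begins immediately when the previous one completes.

5 generations

Weekly DD (7 × max(0, T̄ − 9.4)): 0.0, 0.0, 69.3, 42.7, 63.0, 119.7, 0.0, 43.4, 19.6, 81.9, 79.1, 54.6, 81.9.
Season total = 655.2 DD.
Complete generations = ⌊655.2 / 121⌋ = 5.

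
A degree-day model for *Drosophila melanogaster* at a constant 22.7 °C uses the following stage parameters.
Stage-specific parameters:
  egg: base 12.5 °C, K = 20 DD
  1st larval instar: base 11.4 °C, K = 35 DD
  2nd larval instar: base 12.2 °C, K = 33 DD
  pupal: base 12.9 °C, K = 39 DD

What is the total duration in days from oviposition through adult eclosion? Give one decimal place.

egg: 20 / (22.7 − 12.5) = 20 / 10.2 = 1.961 d.
1st larval instar: 35 / (22.7 − 11.4) = 35 / 11.3 = 3.097 d.
2nd larval instar: 33 / (22.7 − 12.2) = 33 / 10.5 = 3.143 d.
pupal: 39 / (22.7 − 12.9) = 39 / 9.8 = 3.980 d.
Sum = 12.181 ≈ 12.2 days.

12.2 days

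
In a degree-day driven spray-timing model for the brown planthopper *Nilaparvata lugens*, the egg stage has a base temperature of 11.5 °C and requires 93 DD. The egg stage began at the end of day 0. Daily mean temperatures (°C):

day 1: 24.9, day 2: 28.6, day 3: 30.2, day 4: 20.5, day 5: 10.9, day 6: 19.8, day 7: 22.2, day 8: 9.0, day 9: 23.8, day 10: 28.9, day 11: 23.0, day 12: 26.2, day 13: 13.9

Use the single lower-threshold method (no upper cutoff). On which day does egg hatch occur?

Daily DD above 11.5 °C: 13.4, 17.1, 18.7, 9.0, 0.0, 8.3, 10.7, 0.0, 12.3, 17.4, 11.5, 14.7, 2.4.
Cumulative: 13.4, 30.5, 49.2, 58.2, 58.2, 66.5, 77.2, 77.2, 89.5, 106.9, 118.4, 133.1, 135.5.
The total first reaches 93 DD on day 10.

day 10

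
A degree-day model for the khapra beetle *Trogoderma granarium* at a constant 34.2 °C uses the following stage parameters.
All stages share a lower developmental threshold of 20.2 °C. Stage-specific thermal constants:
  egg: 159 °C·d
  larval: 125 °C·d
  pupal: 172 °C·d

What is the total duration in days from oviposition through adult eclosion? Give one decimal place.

32.6 days

Daily accumulation at 34.2 °C = 34.2 − 20.2 = 14.0 DD/day.
Total K = 159 + 125 + 172 = 456 DD.
Total duration = 456 / 14.0 = 32.571 ≈ 32.6 days.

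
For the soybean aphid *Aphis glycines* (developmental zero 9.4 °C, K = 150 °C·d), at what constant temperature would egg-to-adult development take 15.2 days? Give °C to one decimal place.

Required daily accumulation = 150 / 15.2 = 9.868 DD/day.
T = T_base + 9.868 = 9.4 + 9.868 = 19.268 ≈ 19.3 °C.

19.3 °C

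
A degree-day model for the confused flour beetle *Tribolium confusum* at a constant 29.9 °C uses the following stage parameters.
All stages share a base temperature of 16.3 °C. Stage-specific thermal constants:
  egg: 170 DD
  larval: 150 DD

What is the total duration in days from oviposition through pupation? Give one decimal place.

23.5 days

Daily accumulation at 29.9 °C = 29.9 − 16.3 = 13.6 DD/day.
Total K = 170 + 150 = 320 DD.
Total duration = 320 / 13.6 = 23.529 ≈ 23.5 days.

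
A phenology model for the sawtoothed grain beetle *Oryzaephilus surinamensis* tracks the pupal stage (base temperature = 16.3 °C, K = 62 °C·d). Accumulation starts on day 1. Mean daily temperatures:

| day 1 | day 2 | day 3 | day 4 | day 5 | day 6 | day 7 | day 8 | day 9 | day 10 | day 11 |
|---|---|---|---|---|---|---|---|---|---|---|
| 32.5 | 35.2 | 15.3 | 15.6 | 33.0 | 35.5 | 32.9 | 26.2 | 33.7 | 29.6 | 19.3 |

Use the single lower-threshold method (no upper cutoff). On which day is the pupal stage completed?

day 6

Daily DD above 16.3 °C: 16.2, 18.9, 0.0, 0.0, 16.7, 19.2, 16.6, 9.9, 17.4, 13.3, 3.0.
Cumulative: 16.2, 35.1, 35.1, 35.1, 51.8, 71.0, 87.6, 97.5, 114.9, 128.2, 131.2.
The total first reaches 62 DD on day 6.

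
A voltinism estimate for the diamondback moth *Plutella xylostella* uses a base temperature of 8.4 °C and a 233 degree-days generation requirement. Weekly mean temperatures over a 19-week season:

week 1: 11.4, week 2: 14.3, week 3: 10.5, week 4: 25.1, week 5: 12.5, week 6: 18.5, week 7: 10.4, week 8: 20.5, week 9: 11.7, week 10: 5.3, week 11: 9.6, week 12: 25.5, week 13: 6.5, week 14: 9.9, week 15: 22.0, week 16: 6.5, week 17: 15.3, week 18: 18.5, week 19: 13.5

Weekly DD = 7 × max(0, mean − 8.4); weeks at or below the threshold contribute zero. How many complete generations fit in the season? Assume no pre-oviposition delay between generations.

Weekly DD (7 × max(0, T̄ − 8.4)): 21.0, 41.3, 14.7, 116.9, 28.7, 70.7, 14.0, 84.7, 23.1, 0.0, 8.4, 119.7, 0.0, 10.5, 95.2, 0.0, 48.3, 70.7, 35.7.
Season total = 803.6 DD.
Complete generations = ⌊803.6 / 233⌋ = 3.

3 generations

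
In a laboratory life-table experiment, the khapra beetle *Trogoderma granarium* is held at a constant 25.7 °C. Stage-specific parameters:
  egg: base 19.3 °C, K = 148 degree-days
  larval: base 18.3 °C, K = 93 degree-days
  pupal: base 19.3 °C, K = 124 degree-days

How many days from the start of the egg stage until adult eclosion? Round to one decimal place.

egg: 148 / (25.7 − 19.3) = 148 / 6.4 = 23.125 d.
larval: 93 / (25.7 − 18.3) = 93 / 7.4 = 12.568 d.
pupal: 124 / (25.7 − 19.3) = 124 / 6.4 = 19.375 d.
Sum = 55.068 ≈ 55.1 days.

55.1 days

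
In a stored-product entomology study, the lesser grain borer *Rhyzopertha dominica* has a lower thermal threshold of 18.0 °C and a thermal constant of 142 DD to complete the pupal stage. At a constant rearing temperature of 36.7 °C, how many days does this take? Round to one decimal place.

7.6 days

Daily accumulation = 36.7 − 18.0 = 18.7 DD/day.
Duration = 142 / 18.7 = 7.594 ≈ 7.6 days.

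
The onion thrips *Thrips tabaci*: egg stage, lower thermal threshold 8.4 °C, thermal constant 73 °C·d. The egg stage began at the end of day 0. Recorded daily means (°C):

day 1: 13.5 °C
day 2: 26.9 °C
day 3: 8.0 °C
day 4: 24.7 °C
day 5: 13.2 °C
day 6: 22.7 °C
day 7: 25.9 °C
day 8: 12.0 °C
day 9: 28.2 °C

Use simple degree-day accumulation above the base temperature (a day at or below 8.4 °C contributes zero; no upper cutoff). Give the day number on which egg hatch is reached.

day 7

Daily DD above 8.4 °C: 5.1, 18.5, 0.0, 16.3, 4.8, 14.3, 17.5, 3.6, 19.8.
Cumulative: 5.1, 23.6, 23.6, 39.9, 44.7, 59.0, 76.5, 80.1, 99.9.
The total first reaches 73 DD on day 7.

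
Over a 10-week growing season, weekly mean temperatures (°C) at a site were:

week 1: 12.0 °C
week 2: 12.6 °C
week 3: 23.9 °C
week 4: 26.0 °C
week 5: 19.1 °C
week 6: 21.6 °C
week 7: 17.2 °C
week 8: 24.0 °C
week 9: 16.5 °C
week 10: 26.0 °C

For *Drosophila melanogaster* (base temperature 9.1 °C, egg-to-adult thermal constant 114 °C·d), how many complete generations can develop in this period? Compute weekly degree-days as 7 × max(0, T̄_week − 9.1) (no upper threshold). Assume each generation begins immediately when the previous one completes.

Weekly DD (7 × max(0, T̄ − 9.1)): 20.3, 24.5, 103.6, 118.3, 70.0, 87.5, 56.7, 104.3, 51.8, 118.3.
Season total = 755.3 DD.
Complete generations = ⌊755.3 / 114⌋ = 6.

6 generations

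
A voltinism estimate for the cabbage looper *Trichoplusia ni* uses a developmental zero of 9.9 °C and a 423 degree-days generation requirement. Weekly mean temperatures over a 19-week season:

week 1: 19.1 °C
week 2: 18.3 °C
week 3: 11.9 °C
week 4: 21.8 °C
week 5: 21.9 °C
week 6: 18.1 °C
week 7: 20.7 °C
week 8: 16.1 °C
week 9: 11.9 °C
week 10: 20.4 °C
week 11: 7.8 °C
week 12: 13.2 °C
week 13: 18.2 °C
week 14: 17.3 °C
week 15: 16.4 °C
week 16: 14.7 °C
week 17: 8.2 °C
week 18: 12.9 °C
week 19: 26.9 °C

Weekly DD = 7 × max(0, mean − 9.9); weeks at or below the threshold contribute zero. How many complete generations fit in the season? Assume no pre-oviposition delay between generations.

Weekly DD (7 × max(0, T̄ − 9.9)): 64.4, 58.8, 14.0, 83.3, 84.0, 57.4, 75.6, 43.4, 14.0, 73.5, 0.0, 23.1, 58.1, 51.8, 45.5, 33.6, 0.0, 21.0, 119.0.
Season total = 920.5 DD.
Complete generations = ⌊920.5 / 423⌋ = 2.

2 generations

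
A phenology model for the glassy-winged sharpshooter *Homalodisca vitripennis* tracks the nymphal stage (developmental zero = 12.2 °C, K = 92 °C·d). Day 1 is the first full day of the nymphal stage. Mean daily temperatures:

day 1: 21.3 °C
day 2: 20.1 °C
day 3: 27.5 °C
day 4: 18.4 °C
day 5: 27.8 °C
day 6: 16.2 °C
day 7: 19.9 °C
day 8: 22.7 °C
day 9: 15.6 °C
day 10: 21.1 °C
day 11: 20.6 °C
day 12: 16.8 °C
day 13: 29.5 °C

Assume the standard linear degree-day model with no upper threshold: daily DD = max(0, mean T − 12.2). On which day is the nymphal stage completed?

Daily DD above 12.2 °C: 9.1, 7.9, 15.3, 6.2, 15.6, 4.0, 7.7, 10.5, 3.4, 8.9, 8.4, 4.6, 17.3.
Cumulative: 9.1, 17.0, 32.3, 38.5, 54.1, 58.1, 65.8, 76.3, 79.7, 88.6, 97.0, 101.6, 118.9.
The total first reaches 92 DD on day 11.

day 11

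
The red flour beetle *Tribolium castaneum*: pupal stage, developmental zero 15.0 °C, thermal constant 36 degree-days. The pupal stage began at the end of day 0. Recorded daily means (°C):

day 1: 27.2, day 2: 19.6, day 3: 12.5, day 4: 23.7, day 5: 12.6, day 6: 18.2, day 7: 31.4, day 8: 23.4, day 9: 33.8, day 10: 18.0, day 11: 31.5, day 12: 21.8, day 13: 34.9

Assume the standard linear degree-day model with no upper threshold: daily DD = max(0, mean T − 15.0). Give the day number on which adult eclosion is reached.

day 7

Daily DD above 15.0 °C: 12.2, 4.6, 0.0, 8.7, 0.0, 3.2, 16.4, 8.4, 18.8, 3.0, 16.5, 6.8, 19.9.
Cumulative: 12.2, 16.8, 16.8, 25.5, 25.5, 28.7, 45.1, 53.5, 72.3, 75.3, 91.8, 98.6, 118.5.
The total first reaches 36 DD on day 7.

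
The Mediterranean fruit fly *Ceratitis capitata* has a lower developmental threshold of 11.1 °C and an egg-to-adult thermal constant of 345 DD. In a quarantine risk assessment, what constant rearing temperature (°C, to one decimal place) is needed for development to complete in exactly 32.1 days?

21.8 °C

Required daily accumulation = 345 / 32.1 = 10.748 DD/day.
T = T_base + 10.748 = 11.1 + 10.748 = 21.848 ≈ 21.8 °C.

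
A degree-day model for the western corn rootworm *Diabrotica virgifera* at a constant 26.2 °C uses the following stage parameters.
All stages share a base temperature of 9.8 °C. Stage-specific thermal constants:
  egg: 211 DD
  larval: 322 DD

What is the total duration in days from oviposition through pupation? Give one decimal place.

32.5 days

Daily accumulation at 26.2 °C = 26.2 − 9.8 = 16.4 DD/day.
Total K = 211 + 322 = 533 DD.
Total duration = 533 / 16.4 = 32.500 ≈ 32.5 days.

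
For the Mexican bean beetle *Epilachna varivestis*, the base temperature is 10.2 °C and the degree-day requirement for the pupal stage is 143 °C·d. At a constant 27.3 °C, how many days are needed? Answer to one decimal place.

8.4 days

Daily accumulation = 27.3 − 10.2 = 17.1 DD/day.
Duration = 143 / 17.1 = 8.363 ≈ 8.4 days.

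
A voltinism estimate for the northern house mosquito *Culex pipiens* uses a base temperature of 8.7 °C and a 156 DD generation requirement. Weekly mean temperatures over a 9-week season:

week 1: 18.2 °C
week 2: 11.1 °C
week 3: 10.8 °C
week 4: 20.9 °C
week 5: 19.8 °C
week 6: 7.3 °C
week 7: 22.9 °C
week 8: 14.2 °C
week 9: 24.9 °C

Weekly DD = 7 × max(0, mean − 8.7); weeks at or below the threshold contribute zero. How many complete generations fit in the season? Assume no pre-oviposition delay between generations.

3 generations

Weekly DD (7 × max(0, T̄ − 8.7)): 66.5, 16.8, 14.7, 85.4, 77.7, 0.0, 99.4, 38.5, 113.4.
Season total = 512.4 DD.
Complete generations = ⌊512.4 / 156⌋ = 3.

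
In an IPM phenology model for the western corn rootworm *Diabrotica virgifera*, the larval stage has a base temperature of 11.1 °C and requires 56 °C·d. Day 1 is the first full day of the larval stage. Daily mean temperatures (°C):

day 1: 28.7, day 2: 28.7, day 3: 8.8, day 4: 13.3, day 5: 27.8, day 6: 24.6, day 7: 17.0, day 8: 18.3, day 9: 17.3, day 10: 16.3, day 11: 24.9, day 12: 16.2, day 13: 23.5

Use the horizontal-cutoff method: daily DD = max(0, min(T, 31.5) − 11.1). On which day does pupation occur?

day 6

Daily DD above 11.1 °C (capped at 20.4): 17.6, 17.6, 0.0, 2.2, 16.7, 13.5, 5.9, 7.2, 6.2, 5.2, 13.8, 5.1, 12.4.
Cumulative: 17.6, 35.2, 35.2, 37.4, 54.1, 67.6, 73.5, 80.7, 86.9, 92.1, 105.9, 111.0, 123.4.
The total first reaches 56 DD on day 6.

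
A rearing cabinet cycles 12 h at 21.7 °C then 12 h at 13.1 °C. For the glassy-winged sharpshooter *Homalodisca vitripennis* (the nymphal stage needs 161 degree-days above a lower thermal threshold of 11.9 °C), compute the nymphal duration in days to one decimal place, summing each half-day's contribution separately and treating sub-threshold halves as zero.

Day half: max(0, 21.7 − 11.9) × 0.5 = 9.8 × 0.5 = 4.90 DD.
Night half: max(0, 13.1 − 11.9) × 0.5 = 1.2 × 0.5 = 0.60 DD.
Per 24 h: 5.50 DD/day.
Duration = 161 / 5.50 = 29.273 ≈ 29.3 days.

29.3 days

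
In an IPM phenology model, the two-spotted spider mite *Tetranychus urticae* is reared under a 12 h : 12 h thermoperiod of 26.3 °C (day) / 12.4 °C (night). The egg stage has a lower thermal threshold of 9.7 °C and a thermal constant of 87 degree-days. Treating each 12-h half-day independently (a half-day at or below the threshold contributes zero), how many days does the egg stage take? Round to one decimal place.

9.0 days

Day half: max(0, 26.3 − 9.7) × 0.5 = 16.6 × 0.5 = 8.30 DD.
Night half: max(0, 12.4 − 9.7) × 0.5 = 2.7 × 0.5 = 1.35 DD.
Per 24 h: 9.65 DD/day.
Duration = 87 / 9.65 = 9.016 ≈ 9.0 days.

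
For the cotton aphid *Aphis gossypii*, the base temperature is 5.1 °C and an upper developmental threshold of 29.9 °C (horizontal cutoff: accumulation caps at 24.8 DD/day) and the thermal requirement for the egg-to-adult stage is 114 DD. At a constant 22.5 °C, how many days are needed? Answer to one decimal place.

Daily accumulation = 22.5 − 5.1 = 17.4 DD/day.
Duration = 114 / 17.4 = 6.552 ≈ 6.6 days.

6.6 days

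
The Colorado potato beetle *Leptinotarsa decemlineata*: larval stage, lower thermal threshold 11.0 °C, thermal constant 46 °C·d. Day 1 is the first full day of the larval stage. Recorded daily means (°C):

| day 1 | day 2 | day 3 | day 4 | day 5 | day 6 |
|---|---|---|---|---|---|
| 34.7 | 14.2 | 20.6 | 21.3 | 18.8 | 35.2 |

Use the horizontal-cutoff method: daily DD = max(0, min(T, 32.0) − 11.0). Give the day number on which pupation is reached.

day 5

Daily DD above 11.0 °C (capped at 21.0): 21.0, 3.2, 9.6, 10.3, 7.8, 21.0.
Cumulative: 21.0, 24.2, 33.8, 44.1, 51.9, 72.9.
The total first reaches 46 DD on day 5.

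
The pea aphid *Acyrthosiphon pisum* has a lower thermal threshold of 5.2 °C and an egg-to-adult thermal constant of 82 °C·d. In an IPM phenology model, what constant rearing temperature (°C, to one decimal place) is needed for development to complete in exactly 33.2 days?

7.7 °C

Required daily accumulation = 82 / 33.2 = 2.470 DD/day.
T = T_base + 2.470 = 5.2 + 2.470 = 7.670 ≈ 7.7 °C.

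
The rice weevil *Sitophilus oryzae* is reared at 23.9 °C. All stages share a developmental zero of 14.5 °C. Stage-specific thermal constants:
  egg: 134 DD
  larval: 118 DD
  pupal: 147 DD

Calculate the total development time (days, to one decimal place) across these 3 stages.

42.4 days

Daily accumulation at 23.9 °C = 23.9 − 14.5 = 9.4 DD/day.
Total K = 134 + 118 + 147 = 399 DD.
Total duration = 399 / 9.4 = 42.447 ≈ 42.4 days.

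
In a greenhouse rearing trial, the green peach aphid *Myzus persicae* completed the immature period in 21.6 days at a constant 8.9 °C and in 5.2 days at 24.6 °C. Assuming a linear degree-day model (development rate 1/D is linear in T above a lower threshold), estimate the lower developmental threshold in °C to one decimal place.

Linear rate model ⇒ the product D·(T − T_b) is constant across temperatures.
21.6·(8.9 − T_b) = 5.2·(24.6 − T_b)
T_b = (21.6·8.9 − 5.2·24.6) / (21.6 − 5.2) = 64.32 / 16.4 = 3.922 °C ≈ 3.9 °C.

3.9 °C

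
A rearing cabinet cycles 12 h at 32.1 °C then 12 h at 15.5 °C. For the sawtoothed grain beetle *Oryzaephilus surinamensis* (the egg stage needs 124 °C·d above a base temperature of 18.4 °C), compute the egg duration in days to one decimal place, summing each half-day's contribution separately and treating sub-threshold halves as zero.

Day half: max(0, 32.1 − 18.4) × 0.5 = 13.7 × 0.5 = 6.85 DD.
Night half: max(0, 15.5 − 18.4) × 0.5 = 0.0 × 0.5 = 0.00 DD.
Per 24 h: 6.85 DD/day.
Duration = 124 / 6.85 = 18.102 ≈ 18.1 days.

18.1 days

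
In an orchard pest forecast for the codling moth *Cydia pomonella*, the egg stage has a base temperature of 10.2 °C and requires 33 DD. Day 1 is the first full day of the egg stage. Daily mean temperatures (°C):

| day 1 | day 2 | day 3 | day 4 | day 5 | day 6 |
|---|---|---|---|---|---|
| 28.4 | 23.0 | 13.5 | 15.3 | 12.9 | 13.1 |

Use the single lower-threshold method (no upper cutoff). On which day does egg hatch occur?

day 3

Daily DD above 10.2 °C: 18.2, 12.8, 3.3, 5.1, 2.7, 2.9.
Cumulative: 18.2, 31.0, 34.3, 39.4, 42.1, 45.0.
The total first reaches 33 DD on day 3.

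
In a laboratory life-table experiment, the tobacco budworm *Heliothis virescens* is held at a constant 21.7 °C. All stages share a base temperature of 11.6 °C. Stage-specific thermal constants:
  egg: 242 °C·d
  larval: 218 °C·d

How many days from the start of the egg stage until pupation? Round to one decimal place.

45.5 days

Daily accumulation at 21.7 °C = 21.7 − 11.6 = 10.1 DD/day.
Total K = 242 + 218 = 460 DD.
Total duration = 460 / 10.1 = 45.545 ≈ 45.5 days.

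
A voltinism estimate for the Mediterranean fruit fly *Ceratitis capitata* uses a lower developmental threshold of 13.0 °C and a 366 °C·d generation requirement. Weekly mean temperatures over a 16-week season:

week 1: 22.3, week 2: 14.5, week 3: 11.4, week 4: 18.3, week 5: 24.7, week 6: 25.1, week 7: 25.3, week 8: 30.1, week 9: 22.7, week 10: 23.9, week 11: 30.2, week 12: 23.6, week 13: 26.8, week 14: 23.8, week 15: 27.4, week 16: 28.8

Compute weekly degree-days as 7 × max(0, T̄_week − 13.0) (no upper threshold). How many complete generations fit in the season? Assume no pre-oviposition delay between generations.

3 generations

Weekly DD (7 × max(0, T̄ − 13.0)): 65.1, 10.5, 0.0, 37.1, 81.9, 84.7, 86.1, 119.7, 67.9, 76.3, 120.4, 74.2, 96.6, 75.6, 100.8, 110.6.
Season total = 1207.5 DD.
Complete generations = ⌊1207.5 / 366⌋ = 3.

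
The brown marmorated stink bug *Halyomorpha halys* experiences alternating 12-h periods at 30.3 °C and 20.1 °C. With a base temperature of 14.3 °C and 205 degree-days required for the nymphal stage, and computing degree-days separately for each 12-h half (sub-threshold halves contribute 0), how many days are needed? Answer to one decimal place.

Day half: max(0, 30.3 − 14.3) × 0.5 = 16.0 × 0.5 = 8.00 DD.
Night half: max(0, 20.1 − 14.3) × 0.5 = 5.8 × 0.5 = 2.90 DD.
Per 24 h: 10.90 DD/day.
Duration = 205 / 10.90 = 18.807 ≈ 18.8 days.

18.8 days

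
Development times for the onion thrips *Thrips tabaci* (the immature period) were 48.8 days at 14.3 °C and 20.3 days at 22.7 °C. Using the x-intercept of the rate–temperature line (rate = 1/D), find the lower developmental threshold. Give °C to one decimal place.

Linear rate model ⇒ the product D·(T − T_b) is constant across temperatures.
48.8·(14.3 − T_b) = 20.3·(22.7 − T_b)
T_b = (48.8·14.3 − 20.3·22.7) / (48.8 − 20.3) = 237.03 / 28.5 = 8.317 °C ≈ 8.3 °C.

8.3 °C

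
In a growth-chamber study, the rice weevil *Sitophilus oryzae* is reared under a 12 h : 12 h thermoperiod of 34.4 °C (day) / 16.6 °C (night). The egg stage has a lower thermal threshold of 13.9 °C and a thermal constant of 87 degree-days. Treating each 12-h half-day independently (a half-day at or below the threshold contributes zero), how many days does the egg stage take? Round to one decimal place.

Day half: max(0, 34.4 − 13.9) × 0.5 = 20.5 × 0.5 = 10.25 DD.
Night half: max(0, 16.6 − 13.9) × 0.5 = 2.7 × 0.5 = 1.35 DD.
Per 24 h: 11.60 DD/day.
Duration = 87 / 11.60 = 7.500 ≈ 7.5 days.

7.5 days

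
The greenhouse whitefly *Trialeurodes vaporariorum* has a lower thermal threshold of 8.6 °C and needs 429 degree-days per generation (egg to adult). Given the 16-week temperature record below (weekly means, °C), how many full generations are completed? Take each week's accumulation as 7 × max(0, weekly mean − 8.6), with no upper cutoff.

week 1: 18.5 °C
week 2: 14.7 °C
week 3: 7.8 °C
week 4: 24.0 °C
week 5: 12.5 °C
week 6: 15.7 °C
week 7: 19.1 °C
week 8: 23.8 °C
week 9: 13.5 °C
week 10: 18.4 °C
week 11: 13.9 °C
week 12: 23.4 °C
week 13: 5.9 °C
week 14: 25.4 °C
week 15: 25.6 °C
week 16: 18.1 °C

Weekly DD (7 × max(0, T̄ − 8.6)): 69.3, 42.7, 0.0, 107.8, 27.3, 49.7, 73.5, 106.4, 34.3, 68.6, 37.1, 103.6, 0.0, 117.6, 119.0, 66.5.
Season total = 1023.4 DD.
Complete generations = ⌊1023.4 / 429⌋ = 2.

2 generations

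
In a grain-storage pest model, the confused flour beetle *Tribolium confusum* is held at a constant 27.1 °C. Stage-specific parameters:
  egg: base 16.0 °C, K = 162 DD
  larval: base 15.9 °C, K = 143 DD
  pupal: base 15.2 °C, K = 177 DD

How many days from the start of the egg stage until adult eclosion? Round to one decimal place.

egg: 162 / (27.1 − 16.0) = 162 / 11.1 = 14.595 d.
larval: 143 / (27.1 − 15.9) = 143 / 11.2 = 12.768 d.
pupal: 177 / (27.1 − 15.2) = 177 / 11.9 = 14.874 d.
Sum = 42.236 ≈ 42.2 days.

42.2 days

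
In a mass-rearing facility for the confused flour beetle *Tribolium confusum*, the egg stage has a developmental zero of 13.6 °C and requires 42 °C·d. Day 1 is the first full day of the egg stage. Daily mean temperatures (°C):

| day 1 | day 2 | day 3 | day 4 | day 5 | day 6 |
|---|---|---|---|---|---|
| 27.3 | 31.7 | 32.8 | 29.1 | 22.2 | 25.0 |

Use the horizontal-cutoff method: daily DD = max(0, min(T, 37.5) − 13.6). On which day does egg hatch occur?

Daily DD above 13.6 °C (capped at 23.9): 13.7, 18.1, 19.2, 15.5, 8.6, 11.4.
Cumulative: 13.7, 31.8, 51.0, 66.5, 75.1, 86.5.
The total first reaches 42 DD on day 3.

day 3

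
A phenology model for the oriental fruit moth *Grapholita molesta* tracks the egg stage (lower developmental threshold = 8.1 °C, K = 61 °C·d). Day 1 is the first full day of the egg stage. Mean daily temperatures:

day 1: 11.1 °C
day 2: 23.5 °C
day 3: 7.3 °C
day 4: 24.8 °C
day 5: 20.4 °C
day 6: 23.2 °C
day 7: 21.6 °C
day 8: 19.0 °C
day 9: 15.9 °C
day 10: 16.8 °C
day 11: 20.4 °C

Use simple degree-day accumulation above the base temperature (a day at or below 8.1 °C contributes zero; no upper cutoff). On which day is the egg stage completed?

day 6

Daily DD above 8.1 °C: 3.0, 15.4, 0.0, 16.7, 12.3, 15.1, 13.5, 10.9, 7.8, 8.7, 12.3.
Cumulative: 3.0, 18.4, 18.4, 35.1, 47.4, 62.5, 76.0, 86.9, 94.7, 103.4, 115.7.
The total first reaches 61 DD on day 6.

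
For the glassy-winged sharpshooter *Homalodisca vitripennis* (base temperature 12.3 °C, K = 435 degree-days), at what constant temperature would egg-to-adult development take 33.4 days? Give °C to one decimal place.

25.3 °C

Required daily accumulation = 435 / 33.4 = 13.024 DD/day.
T = T_base + 13.024 = 12.3 + 13.024 = 25.324 ≈ 25.3 °C.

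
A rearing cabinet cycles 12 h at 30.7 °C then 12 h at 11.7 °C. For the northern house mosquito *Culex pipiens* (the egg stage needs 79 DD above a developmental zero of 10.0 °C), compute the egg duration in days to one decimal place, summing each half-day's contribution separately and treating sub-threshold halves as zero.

Day half: max(0, 30.7 − 10.0) × 0.5 = 20.7 × 0.5 = 10.35 DD.
Night half: max(0, 11.7 − 10.0) × 0.5 = 1.7 × 0.5 = 0.85 DD.
Per 24 h: 11.20 DD/day.
Duration = 79 / 11.20 = 7.054 ≈ 7.1 days.

7.1 days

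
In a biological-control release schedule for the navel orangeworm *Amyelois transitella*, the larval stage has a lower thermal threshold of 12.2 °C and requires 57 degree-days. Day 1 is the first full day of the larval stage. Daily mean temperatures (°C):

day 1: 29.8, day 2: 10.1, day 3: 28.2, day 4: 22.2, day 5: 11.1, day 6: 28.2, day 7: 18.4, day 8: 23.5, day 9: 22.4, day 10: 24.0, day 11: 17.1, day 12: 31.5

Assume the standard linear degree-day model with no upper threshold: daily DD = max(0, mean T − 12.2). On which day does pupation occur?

Daily DD above 12.2 °C: 17.6, 0.0, 16.0, 10.0, 0.0, 16.0, 6.2, 11.3, 10.2, 11.8, 4.9, 19.3.
Cumulative: 17.6, 17.6, 33.6, 43.6, 43.6, 59.6, 65.8, 77.1, 87.3, 99.1, 104.0, 123.3.
The total first reaches 57 DD on day 6.

day 6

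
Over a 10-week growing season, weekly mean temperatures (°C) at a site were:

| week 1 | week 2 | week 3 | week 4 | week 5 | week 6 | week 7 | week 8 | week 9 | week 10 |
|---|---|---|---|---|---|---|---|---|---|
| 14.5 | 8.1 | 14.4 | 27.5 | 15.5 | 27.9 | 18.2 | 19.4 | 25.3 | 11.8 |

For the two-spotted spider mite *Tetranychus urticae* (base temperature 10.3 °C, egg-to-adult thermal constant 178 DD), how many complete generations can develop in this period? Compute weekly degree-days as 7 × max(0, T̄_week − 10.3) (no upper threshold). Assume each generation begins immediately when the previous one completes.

3 generations

Weekly DD (7 × max(0, T̄ − 10.3)): 29.4, 0.0, 28.7, 120.4, 36.4, 123.2, 55.3, 63.7, 105.0, 10.5.
Season total = 572.6 DD.
Complete generations = ⌊572.6 / 178⌋ = 3.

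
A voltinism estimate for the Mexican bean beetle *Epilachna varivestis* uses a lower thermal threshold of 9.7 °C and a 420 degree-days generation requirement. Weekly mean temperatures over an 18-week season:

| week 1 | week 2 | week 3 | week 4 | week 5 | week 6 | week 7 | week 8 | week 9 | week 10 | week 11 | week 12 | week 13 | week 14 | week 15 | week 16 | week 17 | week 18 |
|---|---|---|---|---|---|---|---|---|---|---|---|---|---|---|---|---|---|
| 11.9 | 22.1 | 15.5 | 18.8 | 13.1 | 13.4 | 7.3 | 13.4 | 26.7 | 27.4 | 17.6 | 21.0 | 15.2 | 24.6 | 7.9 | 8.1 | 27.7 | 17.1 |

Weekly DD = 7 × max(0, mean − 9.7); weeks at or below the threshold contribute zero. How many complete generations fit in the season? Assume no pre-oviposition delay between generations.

Weekly DD (7 × max(0, T̄ − 9.7)): 15.4, 86.8, 40.6, 63.7, 23.8, 25.9, 0.0, 25.9, 119.0, 123.9, 55.3, 79.1, 38.5, 104.3, 0.0, 0.0, 126.0, 51.8.
Season total = 980.0 DD.
Complete generations = ⌊980.0 / 420⌋ = 2.

2 generations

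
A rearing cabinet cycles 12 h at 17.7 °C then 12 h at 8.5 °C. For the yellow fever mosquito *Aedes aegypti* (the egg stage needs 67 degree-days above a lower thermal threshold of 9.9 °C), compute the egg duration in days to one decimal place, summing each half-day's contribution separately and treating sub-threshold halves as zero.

17.2 days

Day half: max(0, 17.7 − 9.9) × 0.5 = 7.8 × 0.5 = 3.90 DD.
Night half: max(0, 8.5 − 9.9) × 0.5 = 0.0 × 0.5 = 0.00 DD.
Per 24 h: 3.90 DD/day.
Duration = 67 / 3.90 = 17.179 ≈ 17.2 days.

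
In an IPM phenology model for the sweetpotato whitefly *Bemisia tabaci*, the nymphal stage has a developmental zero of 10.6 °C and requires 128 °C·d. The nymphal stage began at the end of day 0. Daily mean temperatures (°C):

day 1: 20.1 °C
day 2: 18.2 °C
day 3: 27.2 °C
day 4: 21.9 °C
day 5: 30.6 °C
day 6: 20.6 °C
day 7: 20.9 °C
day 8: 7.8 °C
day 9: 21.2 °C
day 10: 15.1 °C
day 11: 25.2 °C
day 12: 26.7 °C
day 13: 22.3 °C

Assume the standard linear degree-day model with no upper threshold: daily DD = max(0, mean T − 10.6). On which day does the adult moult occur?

day 12

Daily DD above 10.6 °C: 9.5, 7.6, 16.6, 11.3, 20.0, 10.0, 10.3, 0.0, 10.6, 4.5, 14.6, 16.1, 11.7.
Cumulative: 9.5, 17.1, 33.7, 45.0, 65.0, 75.0, 85.3, 85.3, 95.9, 100.4, 115.0, 131.1, 142.8.
The total first reaches 128 DD on day 12.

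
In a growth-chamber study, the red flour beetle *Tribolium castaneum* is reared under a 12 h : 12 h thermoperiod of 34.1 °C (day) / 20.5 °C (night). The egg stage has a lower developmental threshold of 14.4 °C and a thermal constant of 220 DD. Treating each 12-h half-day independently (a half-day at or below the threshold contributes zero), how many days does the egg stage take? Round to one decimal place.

Day half: max(0, 34.1 − 14.4) × 0.5 = 19.7 × 0.5 = 9.85 DD.
Night half: max(0, 20.5 − 14.4) × 0.5 = 6.1 × 0.5 = 3.05 DD.
Per 24 h: 12.90 DD/day.
Duration = 220 / 12.90 = 17.054 ≈ 17.1 days.

17.1 days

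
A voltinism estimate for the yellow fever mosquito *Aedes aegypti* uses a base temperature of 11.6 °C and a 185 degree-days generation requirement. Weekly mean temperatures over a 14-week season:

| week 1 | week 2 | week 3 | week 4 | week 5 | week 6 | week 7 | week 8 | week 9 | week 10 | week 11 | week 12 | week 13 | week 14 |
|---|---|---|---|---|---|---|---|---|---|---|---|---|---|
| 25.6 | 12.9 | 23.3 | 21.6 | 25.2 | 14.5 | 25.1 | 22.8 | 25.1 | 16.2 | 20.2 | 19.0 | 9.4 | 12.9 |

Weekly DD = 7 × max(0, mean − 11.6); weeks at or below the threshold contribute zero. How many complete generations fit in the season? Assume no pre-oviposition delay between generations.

Weekly DD (7 × max(0, T̄ − 11.6)): 98.0, 9.1, 81.9, 70.0, 95.2, 20.3, 94.5, 78.4, 94.5, 32.2, 60.2, 51.8, 0.0, 9.1.
Season total = 795.2 DD.
Complete generations = ⌊795.2 / 185⌋ = 4.

4 generations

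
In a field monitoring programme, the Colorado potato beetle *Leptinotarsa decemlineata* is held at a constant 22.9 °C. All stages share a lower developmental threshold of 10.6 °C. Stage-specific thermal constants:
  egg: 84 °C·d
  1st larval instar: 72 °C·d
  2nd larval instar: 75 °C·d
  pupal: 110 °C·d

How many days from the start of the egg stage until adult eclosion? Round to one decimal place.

Daily accumulation at 22.9 °C = 22.9 − 10.6 = 12.3 DD/day.
Total K = 84 + 72 + 75 + 110 = 341 DD.
Total duration = 341 / 12.3 = 27.724 ≈ 27.7 days.

27.7 days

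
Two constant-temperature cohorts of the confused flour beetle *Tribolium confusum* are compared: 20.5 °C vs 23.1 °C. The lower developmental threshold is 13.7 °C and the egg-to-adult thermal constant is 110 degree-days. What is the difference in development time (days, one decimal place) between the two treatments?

At 20.5 °C: 110 / (20.5 − 13.7) = 110 / 6.8 = 16.176 d.
At 23.1 °C: 110 / (23.1 − 13.7) = 110 / 9.4 = 11.702 d.
Difference = |16.176 − 11.702| = 4.474 ≈ 4.5 days.

4.5 days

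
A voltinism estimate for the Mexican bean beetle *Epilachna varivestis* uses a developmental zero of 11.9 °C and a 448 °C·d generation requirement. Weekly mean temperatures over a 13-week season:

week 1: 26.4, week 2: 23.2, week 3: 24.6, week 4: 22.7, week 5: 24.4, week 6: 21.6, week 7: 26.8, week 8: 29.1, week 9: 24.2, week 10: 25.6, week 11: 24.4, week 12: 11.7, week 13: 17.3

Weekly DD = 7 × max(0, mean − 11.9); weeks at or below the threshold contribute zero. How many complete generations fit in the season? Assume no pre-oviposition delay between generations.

2 generations

Weekly DD (7 × max(0, T̄ − 11.9)): 101.5, 79.1, 88.9, 75.6, 87.5, 67.9, 104.3, 120.4, 86.1, 95.9, 87.5, 0.0, 37.8.
Season total = 1032.5 DD.
Complete generations = ⌊1032.5 / 448⌋ = 2.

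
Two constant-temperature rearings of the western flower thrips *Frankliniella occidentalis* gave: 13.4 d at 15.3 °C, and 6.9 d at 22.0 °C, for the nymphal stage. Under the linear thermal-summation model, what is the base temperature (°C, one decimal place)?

8.2 °C

Under the model K = D·(T − T_b), so D₁·(T₁ − T_b) = D₂·(T₂ − T_b).
13.4·(15.3 − T_b) = 6.9·(22.0 − T_b)
T_b = (13.4·15.3 − 6.9·22.0) / (13.4 − 6.9) = 53.22 / 6.5 = 8.188 °C ≈ 8.2 °C.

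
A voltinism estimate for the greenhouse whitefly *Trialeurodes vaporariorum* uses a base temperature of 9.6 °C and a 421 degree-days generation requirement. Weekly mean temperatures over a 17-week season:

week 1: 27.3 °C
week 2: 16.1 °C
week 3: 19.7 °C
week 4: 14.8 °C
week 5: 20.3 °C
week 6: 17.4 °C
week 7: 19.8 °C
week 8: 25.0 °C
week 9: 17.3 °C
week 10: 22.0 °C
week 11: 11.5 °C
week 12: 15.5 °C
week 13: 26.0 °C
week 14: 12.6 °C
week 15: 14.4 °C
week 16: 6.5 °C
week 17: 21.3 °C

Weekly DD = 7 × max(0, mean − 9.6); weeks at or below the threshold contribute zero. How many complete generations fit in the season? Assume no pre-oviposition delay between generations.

2 generations

Weekly DD (7 × max(0, T̄ − 9.6)): 123.9, 45.5, 70.7, 36.4, 74.9, 54.6, 71.4, 107.8, 53.9, 86.8, 13.3, 41.3, 114.8, 21.0, 33.6, 0.0, 81.9.
Season total = 1031.8 DD.
Complete generations = ⌊1031.8 / 421⌋ = 2.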